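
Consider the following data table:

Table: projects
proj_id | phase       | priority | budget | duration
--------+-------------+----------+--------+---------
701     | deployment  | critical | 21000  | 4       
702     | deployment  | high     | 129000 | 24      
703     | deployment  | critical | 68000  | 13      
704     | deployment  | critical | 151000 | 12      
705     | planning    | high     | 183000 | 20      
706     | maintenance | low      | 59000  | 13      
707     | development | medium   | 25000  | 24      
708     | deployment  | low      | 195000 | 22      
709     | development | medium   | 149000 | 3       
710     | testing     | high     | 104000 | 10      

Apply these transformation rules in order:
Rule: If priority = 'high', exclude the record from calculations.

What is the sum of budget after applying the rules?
668000

Step 1: Identify records where priority = 'high'
Step 2: The excluded records sum to 416000
Step 3: Original total budget = 1084000
Step 4: Remaining total = 1084000 - 416000 = 668000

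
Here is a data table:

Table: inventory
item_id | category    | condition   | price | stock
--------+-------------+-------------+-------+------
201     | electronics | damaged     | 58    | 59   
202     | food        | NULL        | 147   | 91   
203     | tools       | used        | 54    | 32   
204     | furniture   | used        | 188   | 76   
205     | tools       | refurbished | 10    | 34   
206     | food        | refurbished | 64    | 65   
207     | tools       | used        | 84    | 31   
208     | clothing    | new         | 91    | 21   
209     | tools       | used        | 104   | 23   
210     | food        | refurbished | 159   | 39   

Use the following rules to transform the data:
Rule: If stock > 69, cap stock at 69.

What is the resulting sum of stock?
442

Step 1: 2 records have stock > 69
Step 2: These records originally summed to 167
Step 3: After capping: 2 × 69 = 138
Step 4: Unaffected records sum: 304
Step 5: Final sum = 138 + 304 = 442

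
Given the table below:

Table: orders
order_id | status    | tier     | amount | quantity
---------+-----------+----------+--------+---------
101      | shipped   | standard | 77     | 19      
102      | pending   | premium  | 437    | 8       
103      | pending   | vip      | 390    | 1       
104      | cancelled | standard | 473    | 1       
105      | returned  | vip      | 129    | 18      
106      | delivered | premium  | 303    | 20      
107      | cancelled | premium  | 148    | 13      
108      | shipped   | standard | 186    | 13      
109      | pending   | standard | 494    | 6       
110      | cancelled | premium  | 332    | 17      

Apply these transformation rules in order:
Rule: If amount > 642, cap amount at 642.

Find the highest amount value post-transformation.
494

Step 1: Original maximum amount = 494
Step 2: Check cap of 642 against maximum
Step 3: No records exceed the cap (max 494 <= cap 642), so no capping applies
Step 4: Maximum after transformation = 494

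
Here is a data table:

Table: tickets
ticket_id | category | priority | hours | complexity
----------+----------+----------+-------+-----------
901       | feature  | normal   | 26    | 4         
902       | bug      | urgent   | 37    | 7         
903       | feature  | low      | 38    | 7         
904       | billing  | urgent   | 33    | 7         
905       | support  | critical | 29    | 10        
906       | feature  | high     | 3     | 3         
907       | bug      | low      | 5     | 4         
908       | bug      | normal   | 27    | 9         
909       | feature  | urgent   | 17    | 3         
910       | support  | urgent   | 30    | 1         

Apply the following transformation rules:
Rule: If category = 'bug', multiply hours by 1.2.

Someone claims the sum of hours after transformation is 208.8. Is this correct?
No, the correct result is 258.8.

Step 1: Calculate the correct sum after transformation
Step 2: Apply multiplier 1.2 to records where category = 'bug'
Step 3: Correct result = 258.8
Step 4: Claimed result = 208.8
Step 5: 258.8 ≠ 208.8
Conclusion: The claimed result is incorrect. The correct answer is 258.8.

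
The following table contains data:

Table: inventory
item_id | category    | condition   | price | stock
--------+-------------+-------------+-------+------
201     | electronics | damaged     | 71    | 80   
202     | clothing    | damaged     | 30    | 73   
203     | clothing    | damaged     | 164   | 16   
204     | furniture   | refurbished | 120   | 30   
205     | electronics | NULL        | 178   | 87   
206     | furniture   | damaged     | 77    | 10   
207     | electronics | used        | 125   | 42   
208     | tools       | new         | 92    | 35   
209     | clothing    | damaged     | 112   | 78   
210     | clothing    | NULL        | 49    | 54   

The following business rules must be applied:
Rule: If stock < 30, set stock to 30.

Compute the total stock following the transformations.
539

Step 1: 2 records have stock < 30
Step 2: These records originally summed to 26
Step 3: After setting to minimum: 2 × 30 = 60
Step 4: Unaffected records sum: 479
Step 5: Final sum = 60 + 479 = 539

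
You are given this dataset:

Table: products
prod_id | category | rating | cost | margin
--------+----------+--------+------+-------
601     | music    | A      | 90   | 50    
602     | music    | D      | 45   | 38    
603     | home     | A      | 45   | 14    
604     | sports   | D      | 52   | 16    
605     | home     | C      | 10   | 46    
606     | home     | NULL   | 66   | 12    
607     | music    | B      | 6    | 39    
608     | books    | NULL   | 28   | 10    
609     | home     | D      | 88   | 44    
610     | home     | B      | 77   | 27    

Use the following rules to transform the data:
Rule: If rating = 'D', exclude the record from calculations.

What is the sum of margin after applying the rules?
198

Step 1: Identify records where rating = 'D'
Step 2: The excluded records sum to 98
Step 3: Original total margin = 296
Step 4: Remaining total = 296 - 98 = 198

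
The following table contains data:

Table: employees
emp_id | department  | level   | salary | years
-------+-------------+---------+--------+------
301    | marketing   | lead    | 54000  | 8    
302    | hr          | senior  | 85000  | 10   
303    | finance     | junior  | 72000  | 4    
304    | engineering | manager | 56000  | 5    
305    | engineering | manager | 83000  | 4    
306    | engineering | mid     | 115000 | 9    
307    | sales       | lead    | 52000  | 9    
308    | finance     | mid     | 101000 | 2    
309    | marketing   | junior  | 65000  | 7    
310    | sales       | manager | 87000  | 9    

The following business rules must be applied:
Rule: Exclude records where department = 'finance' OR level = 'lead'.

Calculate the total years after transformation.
44

Step 1: Find records where department = 'finance' OR level = 'lead'
Step 2: 4 records match, summing to 23
Step 3: Original sum: 67
Step 4: Remaining sum = 67 - 23 = 44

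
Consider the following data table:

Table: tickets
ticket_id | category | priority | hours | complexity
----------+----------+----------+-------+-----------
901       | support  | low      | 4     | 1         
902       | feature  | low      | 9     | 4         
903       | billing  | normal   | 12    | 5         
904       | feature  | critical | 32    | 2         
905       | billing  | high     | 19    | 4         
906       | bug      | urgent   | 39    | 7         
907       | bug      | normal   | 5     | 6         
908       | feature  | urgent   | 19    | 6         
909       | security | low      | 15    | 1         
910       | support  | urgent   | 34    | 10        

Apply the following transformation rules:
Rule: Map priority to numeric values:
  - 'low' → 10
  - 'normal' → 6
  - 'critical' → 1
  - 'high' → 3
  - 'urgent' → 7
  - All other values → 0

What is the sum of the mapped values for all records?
67

Step 1: Apply mapping to each record
Step 2: Count by status:
  'low': 3 records × 10 = 30
  'normal': 2 records × 6 = 12
  'critical': 1 records × 1 = 1
  'high': 1 records × 3 = 3
  'urgent': 3 records × 7 = 21
Step 3: Sum all mapped values = 67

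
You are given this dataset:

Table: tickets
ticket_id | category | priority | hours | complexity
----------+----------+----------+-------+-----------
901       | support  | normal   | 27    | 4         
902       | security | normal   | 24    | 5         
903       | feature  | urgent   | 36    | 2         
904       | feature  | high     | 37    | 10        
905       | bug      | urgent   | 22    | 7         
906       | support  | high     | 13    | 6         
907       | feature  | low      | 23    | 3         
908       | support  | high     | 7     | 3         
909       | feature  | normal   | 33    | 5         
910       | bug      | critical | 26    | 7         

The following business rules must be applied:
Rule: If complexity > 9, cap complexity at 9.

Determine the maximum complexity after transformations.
9

Step 1: Original maximum complexity = 10
Step 2: Apply cap at 9
Step 3: 1 records had complexity > 9 and were capped
Step 4: Maximum after transformation = 9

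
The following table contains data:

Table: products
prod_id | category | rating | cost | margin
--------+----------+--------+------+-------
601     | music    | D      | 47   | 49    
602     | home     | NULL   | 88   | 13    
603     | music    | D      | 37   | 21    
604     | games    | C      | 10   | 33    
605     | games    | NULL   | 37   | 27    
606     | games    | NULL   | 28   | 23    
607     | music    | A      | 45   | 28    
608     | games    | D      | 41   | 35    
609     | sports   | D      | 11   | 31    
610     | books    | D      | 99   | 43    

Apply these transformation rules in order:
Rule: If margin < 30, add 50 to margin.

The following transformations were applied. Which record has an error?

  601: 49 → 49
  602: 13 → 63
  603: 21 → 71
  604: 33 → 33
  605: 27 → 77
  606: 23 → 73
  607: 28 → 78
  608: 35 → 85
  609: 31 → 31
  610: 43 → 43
Record 608 has an error. The correct transformed value should be 35, not 85.

Step 1: Check each record against the rule
Step 2: Record 608 has margin = 35
Step 3: Since 35 >= 30, the bonus should not have been applied
Step 4: Correct value = 35, but claimed value = 85
Conclusion: Record 608 has the error.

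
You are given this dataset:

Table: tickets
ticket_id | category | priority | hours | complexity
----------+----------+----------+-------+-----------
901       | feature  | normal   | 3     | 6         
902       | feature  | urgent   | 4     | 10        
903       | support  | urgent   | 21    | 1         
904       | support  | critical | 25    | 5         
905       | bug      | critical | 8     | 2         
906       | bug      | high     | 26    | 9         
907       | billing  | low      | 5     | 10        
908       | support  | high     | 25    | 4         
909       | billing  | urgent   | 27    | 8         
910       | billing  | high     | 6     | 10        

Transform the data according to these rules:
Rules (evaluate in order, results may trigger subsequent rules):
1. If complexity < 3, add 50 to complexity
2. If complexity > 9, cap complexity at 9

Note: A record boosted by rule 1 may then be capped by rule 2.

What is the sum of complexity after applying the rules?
77

Step 1: Apply rule 1 to records with complexity < 3
  - 2 records get bonus of 50
  - Of these, 2 records then exceed 9 and get capped
Step 2: Apply rule 2 to records with complexity > 9
  - 3 records (original) are capped
Step 3: Calculate final sum = 77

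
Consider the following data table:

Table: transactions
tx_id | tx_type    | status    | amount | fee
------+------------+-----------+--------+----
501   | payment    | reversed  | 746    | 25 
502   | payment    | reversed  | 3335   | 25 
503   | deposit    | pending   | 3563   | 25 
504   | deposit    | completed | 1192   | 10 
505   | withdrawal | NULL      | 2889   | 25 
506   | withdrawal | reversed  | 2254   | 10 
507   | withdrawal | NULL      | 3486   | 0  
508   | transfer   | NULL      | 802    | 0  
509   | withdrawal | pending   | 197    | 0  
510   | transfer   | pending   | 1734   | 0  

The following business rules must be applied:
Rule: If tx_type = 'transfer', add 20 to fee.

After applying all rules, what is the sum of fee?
160

Step 1: Count records where tx_type = 'transfer': 2
Step 2: Total bonus added: 2 × 20 = 40
Step 3: Original sum of fee: 120
Step 4: Final sum = 120 + 40 = 160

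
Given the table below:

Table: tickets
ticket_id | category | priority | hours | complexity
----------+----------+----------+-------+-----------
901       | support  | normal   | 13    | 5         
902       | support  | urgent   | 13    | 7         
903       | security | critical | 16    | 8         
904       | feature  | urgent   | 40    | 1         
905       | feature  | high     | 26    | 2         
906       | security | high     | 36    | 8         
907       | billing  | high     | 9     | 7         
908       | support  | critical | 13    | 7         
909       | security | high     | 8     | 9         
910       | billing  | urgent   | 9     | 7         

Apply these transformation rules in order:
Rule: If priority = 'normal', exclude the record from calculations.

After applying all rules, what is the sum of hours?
170

Step 1: Identify records where priority = 'normal'
Step 2: The excluded records sum to 13
Step 3: Original total hours = 183
Step 4: Remaining total = 183 - 13 = 170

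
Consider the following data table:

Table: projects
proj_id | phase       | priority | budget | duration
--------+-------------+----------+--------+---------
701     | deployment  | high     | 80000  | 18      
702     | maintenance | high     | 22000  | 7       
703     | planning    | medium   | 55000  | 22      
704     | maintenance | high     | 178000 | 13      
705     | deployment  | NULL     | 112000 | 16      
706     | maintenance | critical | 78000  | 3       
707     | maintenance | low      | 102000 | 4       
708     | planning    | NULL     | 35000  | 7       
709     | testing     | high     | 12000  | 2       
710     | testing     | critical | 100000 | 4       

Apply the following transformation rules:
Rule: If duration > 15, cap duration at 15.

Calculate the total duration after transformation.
85

Step 1: 3 records have duration > 15
Step 2: These records originally summed to 56
Step 3: After capping: 3 × 15 = 45
Step 4: Unaffected records sum: 40
Step 5: Final sum = 45 + 40 = 85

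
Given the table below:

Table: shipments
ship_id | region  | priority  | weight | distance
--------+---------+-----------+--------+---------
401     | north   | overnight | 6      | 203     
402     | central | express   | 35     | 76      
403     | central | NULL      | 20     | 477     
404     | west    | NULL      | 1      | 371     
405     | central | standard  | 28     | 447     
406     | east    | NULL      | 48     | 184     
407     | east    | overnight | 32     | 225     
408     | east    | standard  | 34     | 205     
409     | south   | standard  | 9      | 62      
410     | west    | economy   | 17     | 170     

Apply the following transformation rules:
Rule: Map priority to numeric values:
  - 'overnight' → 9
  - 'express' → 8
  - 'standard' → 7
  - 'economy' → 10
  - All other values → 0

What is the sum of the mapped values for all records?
57

Step 1: Apply mapping to each record
Step 2: Count by status:
  'overnight': 2 records × 9 = 18
  'express': 1 records × 8 = 8
  'standard': 3 records × 7 = 21
  'economy': 1 records × 10 = 10
Step 3: Sum all mapped values = 57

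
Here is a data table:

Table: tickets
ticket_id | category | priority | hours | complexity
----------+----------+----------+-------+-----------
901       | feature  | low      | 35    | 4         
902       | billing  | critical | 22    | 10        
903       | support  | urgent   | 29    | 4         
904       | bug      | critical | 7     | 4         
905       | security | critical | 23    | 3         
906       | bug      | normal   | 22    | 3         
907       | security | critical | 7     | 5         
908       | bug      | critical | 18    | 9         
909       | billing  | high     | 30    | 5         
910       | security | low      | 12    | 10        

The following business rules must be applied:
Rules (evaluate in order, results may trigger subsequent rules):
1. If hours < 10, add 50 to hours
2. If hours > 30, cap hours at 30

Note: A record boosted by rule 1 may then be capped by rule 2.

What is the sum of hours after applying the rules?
246

Step 1: Apply rule 1 to records with hours < 10
  - 2 records get bonus of 50
  - Of these, 2 records then exceed 30 and get capped
Step 2: Apply rule 2 to records with hours > 30
  - 1 records (original) are capped
Step 3: Calculate final sum = 246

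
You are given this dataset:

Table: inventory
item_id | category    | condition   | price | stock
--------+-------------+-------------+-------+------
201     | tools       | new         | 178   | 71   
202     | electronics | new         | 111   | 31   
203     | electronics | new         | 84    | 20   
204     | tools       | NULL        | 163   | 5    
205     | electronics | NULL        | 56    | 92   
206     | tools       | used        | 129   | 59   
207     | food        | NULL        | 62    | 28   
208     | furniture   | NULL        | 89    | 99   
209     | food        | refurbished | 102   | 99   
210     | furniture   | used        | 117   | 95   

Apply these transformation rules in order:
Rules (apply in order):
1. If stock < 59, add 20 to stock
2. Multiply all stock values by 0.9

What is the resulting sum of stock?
611.1

Step 1: Apply Rule 1 - Add 20 to records with stock < 59
  - 4 records affected: 84 + (4 × 20) = 164
  - Unaffected records: 515
  - Sum after Rule 1: 679
Step 2: Apply Rule 2 - Multiply all by 0.9
  - 679 × 0.9 = 611.1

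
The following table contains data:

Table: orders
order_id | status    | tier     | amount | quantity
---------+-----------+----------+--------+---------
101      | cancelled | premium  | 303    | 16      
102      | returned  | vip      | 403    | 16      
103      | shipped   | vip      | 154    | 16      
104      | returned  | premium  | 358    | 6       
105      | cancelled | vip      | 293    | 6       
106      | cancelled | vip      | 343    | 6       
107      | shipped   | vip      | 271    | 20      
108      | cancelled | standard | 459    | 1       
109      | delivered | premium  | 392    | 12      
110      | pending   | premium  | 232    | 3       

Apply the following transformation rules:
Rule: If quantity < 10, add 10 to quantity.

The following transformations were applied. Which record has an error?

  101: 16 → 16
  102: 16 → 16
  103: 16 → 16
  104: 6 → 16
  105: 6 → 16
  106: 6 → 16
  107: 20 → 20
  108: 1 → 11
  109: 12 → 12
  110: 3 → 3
Record 110 has an error. The correct transformed value should be 13, not 3.

Step 1: Check each record against the rule
Step 2: Record 110 has quantity = 3
Step 3: Since 3 < 10, the bonus should have been applied
Step 4: Correct value = 13, but claimed value = 3
Conclusion: Record 110 has the error.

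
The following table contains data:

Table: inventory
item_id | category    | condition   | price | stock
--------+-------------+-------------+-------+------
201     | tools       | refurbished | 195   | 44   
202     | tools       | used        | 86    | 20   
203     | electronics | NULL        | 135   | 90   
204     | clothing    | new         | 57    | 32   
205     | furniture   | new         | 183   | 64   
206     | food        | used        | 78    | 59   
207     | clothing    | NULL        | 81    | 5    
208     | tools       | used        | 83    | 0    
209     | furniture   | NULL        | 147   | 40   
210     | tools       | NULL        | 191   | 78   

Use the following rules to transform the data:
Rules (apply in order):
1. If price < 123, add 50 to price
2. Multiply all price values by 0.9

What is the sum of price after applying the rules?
1337.4

Step 1: Apply Rule 1 - Add 50 to records with price < 123
  - 5 records affected: 385 + (5 × 50) = 635
  - Unaffected records: 851
  - Sum after Rule 1: 1486
Step 2: Apply Rule 2 - Multiply all by 0.9
  - 1486 × 0.9 = 1337.4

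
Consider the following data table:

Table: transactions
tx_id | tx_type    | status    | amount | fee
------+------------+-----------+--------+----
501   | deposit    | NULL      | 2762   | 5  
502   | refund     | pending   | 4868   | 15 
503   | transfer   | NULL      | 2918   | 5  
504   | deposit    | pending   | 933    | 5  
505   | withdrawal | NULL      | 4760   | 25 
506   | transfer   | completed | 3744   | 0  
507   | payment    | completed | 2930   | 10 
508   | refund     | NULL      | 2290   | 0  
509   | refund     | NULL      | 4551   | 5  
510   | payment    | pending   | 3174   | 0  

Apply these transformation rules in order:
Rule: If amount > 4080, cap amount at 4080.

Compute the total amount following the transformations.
30991

Step 1: 3 records have amount > 4080
Step 2: These records originally summed to 14179
Step 3: After capping: 3 × 4080 = 12240
Step 4: Unaffected records sum: 18751
Step 5: Final sum = 12240 + 18751 = 30991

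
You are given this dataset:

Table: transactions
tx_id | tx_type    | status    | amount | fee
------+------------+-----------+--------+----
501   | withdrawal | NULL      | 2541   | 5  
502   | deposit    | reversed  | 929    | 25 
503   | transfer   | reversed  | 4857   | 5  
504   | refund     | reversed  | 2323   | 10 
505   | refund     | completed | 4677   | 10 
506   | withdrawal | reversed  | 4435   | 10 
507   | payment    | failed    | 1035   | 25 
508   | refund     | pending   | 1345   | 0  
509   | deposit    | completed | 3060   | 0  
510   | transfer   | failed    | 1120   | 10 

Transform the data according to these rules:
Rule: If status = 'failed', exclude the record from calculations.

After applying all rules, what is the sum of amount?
24167

Step 1: Identify records where status = 'failed'
Step 2: The excluded records sum to 2155
Step 3: Original total amount = 26322
Step 4: Remaining total = 26322 - 2155 = 24167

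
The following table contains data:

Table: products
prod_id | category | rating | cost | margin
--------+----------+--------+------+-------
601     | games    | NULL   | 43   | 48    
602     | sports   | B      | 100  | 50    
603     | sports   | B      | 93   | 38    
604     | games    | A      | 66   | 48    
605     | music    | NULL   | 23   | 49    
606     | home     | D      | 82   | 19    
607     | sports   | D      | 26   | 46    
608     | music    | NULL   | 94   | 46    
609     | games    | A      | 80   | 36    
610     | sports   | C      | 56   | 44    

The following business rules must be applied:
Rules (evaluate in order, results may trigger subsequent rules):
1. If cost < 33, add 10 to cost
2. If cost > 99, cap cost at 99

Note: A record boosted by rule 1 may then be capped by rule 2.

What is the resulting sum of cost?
682

Step 1: Apply rule 1 to records with cost < 33
  - 2 records get bonus of 10
  - Of these, 0 records then exceed 99 and get capped
Step 2: Apply rule 2 to records with cost > 99
  - 1 records (original) are capped
Step 3: Calculate final sum = 682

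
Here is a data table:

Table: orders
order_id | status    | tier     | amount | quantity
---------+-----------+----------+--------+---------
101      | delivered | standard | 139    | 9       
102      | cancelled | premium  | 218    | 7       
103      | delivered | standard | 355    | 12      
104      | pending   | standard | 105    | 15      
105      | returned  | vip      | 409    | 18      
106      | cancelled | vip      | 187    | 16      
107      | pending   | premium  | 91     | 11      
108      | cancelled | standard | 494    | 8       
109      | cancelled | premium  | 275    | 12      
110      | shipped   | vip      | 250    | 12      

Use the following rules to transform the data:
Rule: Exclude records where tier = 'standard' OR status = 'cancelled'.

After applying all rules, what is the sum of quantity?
41

Step 1: Find records where tier = 'standard' OR status = 'cancelled'
Step 2: 7 records match, summing to 79
Step 3: Original sum: 120
Step 4: Remaining sum = 120 - 79 = 41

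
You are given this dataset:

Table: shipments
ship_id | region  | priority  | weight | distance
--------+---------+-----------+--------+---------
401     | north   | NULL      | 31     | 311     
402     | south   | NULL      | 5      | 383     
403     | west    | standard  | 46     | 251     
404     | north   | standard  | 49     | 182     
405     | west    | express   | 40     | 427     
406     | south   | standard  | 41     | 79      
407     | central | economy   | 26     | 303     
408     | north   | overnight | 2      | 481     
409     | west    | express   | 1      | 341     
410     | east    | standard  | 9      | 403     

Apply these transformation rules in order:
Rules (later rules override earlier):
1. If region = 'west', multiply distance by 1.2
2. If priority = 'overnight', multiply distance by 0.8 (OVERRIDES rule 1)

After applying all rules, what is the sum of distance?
3268.6

Step 1: Rule 2 takes priority for records with priority = 'overnight'
  - 1 records: 481 × 0.8 = 384.8
Step 2: Rule 1 applies to remaining records with region = 'west'
  - 3 records: 1019 × 1.2 = 1222.8
Step 3: Other records unchanged: 1661
Step 4: Final sum = 384.8 + 1222.8 + 1661 = 3268.6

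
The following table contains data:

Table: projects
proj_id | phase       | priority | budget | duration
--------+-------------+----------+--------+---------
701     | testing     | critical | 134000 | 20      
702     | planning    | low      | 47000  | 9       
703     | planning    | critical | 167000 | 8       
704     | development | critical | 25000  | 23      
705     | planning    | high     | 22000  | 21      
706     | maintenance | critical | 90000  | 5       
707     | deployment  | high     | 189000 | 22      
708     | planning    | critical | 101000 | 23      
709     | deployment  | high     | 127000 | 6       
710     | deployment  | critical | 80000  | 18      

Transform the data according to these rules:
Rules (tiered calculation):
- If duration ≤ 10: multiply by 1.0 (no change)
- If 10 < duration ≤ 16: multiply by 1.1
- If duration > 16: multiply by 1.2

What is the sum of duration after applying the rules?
180.4

Step 1: Tier 1 (duration ≤ 10): 4 records, sum = 28 × 1.0 = 28.0
Step 2: Tier 2 (10 < duration ≤ 16): 0 records, sum = 0 × 1.1 = 0.0
Step 3: Tier 3 (duration > 16): 6 records, sum = 127 × 1.2 = 152.4
Step 4: Final sum = 28.0 + 0.0 + 152.4 = 180.4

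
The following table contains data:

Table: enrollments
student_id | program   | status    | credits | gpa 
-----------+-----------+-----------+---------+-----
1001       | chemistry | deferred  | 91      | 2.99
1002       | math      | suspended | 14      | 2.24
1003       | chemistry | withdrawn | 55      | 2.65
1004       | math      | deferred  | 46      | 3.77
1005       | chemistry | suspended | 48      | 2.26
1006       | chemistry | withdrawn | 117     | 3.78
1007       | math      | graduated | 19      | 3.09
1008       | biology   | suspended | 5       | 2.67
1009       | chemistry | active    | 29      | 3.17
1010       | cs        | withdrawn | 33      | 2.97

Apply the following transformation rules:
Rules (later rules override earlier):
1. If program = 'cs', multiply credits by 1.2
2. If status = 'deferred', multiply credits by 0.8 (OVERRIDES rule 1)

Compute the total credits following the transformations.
436.2

Step 1: Rule 2 takes priority for records with status = 'deferred'
  - 2 records: 137 × 0.8 = 109.6
Step 2: Rule 1 applies to remaining records with program = 'cs'
  - 1 records: 33 × 1.2 = 39.6
Step 3: Other records unchanged: 287
Step 4: Final sum = 109.6 + 39.6 + 287 = 436.2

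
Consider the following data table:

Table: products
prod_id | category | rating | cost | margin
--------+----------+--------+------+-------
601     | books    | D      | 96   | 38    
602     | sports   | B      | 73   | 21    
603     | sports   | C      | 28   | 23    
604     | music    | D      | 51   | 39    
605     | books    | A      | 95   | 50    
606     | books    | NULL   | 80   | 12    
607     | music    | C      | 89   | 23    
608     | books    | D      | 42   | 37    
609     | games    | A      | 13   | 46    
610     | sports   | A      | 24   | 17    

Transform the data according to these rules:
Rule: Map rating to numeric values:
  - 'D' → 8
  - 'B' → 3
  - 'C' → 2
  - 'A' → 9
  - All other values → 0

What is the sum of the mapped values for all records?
58

Step 1: Apply mapping to each record
Step 2: Count by status:
  'D': 3 records × 8 = 24
  'B': 1 records × 3 = 3
  'C': 2 records × 2 = 4
  'A': 3 records × 9 = 27
Step 3: Sum all mapped values = 58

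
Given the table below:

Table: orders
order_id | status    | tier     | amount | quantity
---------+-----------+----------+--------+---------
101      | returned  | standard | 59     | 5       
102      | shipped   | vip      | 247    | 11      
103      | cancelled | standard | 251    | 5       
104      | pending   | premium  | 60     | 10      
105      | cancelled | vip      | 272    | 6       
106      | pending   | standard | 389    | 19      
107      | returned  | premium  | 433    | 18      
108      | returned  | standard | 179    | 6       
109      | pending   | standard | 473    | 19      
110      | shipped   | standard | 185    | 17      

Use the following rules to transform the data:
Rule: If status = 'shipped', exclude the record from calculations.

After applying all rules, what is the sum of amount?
2116

Step 1: Identify records where status = 'shipped'
Step 2: The excluded records sum to 432
Step 3: Original total amount = 2548
Step 4: Remaining total = 2548 - 432 = 2116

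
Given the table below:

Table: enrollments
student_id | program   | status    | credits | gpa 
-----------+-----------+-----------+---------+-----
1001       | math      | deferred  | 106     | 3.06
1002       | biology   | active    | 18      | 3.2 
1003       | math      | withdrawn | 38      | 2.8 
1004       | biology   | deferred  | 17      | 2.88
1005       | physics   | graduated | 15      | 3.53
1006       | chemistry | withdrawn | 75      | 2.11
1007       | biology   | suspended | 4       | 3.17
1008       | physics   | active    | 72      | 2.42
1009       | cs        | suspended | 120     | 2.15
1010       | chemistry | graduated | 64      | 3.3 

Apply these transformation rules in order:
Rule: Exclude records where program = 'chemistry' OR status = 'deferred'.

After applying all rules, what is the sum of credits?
267

Step 1: Find records where program = 'chemistry' OR status = 'deferred'
Step 2: 4 records match, summing to 262
Step 3: Original sum: 529
Step 4: Remaining sum = 529 - 262 = 267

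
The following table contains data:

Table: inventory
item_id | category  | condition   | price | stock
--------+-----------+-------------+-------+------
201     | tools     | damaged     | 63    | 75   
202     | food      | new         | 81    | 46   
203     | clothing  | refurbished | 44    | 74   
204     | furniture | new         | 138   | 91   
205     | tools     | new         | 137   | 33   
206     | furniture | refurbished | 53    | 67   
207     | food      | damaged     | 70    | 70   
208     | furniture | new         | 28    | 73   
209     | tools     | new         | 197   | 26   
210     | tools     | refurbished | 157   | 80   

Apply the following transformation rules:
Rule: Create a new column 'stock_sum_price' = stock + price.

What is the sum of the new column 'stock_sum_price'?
1603

Step 1: For each record, compute stock + price
Example calculations:
  75 + 63 = 138
  46 + 81 = 127
  74 + 44 = 118
  ...
Step 2: Sum all derived values
Step 3: Total = 1603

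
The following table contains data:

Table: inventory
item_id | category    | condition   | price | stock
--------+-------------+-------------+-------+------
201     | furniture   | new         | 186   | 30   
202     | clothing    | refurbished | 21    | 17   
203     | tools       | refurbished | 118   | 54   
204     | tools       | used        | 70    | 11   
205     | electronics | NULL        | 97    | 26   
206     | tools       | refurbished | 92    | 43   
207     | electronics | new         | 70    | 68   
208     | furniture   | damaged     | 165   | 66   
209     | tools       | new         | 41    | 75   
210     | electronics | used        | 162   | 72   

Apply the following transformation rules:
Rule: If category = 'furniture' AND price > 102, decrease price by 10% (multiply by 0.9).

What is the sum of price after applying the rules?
986.9

Step 1: Find records where category = 'furniture' AND price > 102
Step 2: 2 records match, summing to 351
Step 3: After multiplier: 351 × 0.9 = 315.9
Step 4: Unaffected records sum: 671
Step 5: Final sum = 315.9 + 671 = 986.9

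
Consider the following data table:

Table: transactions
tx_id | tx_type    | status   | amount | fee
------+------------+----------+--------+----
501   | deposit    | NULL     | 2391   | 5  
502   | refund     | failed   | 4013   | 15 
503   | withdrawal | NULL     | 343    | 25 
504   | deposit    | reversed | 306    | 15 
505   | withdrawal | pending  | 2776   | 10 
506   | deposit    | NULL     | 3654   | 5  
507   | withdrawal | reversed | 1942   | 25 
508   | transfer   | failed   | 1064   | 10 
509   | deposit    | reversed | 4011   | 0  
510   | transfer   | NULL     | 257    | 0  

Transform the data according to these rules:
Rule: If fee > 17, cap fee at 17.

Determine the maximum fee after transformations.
17

Step 1: Original maximum fee = 25
Step 2: Apply cap at 17
Step 3: 2 records had fee > 17 and were capped
Step 4: Maximum after transformation = 17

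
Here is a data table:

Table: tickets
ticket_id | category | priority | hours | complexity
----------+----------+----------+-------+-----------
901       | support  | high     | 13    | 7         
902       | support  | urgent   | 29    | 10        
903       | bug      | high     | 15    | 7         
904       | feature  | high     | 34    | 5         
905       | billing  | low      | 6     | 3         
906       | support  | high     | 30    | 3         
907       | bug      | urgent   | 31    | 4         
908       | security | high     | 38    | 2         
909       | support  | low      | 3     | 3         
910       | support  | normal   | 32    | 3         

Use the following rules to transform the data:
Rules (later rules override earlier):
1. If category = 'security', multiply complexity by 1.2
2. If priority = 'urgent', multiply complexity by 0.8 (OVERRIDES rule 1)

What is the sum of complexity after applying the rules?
44.6

Step 1: Rule 2 takes priority for records with priority = 'urgent'
  - 2 records: 14 × 0.8 = 11.2
Step 2: Rule 1 applies to remaining records with category = 'security'
  - 1 records: 2 × 1.2 = 2.4
Step 3: Other records unchanged: 31
Step 4: Final sum = 11.2 + 2.4 + 31 = 44.6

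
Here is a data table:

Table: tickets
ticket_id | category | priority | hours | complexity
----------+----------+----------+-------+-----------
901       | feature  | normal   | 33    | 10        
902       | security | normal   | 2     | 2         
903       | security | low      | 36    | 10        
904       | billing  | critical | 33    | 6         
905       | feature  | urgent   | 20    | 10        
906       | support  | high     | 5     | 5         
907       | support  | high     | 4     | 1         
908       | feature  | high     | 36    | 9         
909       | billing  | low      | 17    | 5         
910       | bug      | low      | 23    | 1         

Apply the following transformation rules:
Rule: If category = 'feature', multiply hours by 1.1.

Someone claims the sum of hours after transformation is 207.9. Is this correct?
No, the correct result is 217.9.

Step 1: Calculate the correct sum after transformation
Step 2: Apply multiplier 1.1 to records where category = 'feature'
Step 3: Correct result = 217.9
Step 4: Claimed result = 207.9
Step 5: 217.9 ≠ 207.9
Conclusion: The claimed result is incorrect. The correct answer is 217.9.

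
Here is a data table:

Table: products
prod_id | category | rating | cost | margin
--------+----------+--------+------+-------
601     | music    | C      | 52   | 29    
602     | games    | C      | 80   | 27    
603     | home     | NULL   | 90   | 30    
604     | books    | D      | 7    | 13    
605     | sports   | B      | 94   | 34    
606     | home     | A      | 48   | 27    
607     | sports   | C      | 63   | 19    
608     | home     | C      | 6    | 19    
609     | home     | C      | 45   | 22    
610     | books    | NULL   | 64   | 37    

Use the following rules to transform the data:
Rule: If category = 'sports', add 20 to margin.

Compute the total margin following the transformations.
297

Step 1: Count records where category = 'sports': 2
Step 2: Total bonus added: 2 × 20 = 40
Step 3: Original sum of margin: 257
Step 4: Final sum = 257 + 40 = 297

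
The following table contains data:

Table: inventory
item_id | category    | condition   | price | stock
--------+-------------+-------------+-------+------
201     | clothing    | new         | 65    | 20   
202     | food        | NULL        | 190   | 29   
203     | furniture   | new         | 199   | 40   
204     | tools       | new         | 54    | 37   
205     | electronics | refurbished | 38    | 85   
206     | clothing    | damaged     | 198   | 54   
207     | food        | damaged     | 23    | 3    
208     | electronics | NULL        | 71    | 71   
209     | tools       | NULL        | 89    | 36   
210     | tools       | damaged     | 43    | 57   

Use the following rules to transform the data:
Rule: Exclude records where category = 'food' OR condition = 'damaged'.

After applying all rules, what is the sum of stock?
289

Step 1: Find records where category = 'food' OR condition = 'damaged'
Step 2: 4 records match, summing to 143
Step 3: Original sum: 432
Step 4: Remaining sum = 432 - 143 = 289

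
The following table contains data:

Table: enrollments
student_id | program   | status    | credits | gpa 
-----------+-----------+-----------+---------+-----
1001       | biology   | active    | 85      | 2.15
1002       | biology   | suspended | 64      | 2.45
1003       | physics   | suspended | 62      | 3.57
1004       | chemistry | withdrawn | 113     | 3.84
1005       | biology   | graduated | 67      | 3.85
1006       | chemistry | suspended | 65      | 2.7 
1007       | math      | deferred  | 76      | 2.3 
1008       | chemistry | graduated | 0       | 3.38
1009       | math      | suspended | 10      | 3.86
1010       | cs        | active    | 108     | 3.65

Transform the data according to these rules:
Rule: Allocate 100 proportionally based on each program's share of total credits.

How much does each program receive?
biology: 33.23, chemistry: 27.38, cs: 16.62, math: 13.23, physics: 9.54

Step 1: Calculate total credits = 650
Step 2: Calculate each program's proportion:
  biology: 216/650 = 33.23% → 33.23
  chemistry: 178/650 = 27.38% → 27.38
  cs: 108/650 = 16.62% → 16.62
  math: 86/650 = 13.23% → 13.23
  physics: 62/650 = 9.54% → 9.54
Step 3: Verify: sum of allocations ≈ 100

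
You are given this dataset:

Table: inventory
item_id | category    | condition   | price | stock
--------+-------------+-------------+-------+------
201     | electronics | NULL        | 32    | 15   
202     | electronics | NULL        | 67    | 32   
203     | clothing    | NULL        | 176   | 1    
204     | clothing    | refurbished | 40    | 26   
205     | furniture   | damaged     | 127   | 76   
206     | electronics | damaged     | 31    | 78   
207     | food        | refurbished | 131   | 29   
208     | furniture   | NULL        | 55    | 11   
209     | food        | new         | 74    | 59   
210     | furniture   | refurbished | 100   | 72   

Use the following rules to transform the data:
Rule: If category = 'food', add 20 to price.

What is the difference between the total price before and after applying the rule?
40

Step 1: Original sum of price = 833
Step 2: 2 records have category = 'food'
Step 3: Each affected record changes by 20
Step 4: Total change = 2 × 20 = 40
Step 5: New sum = 833 + 40 = 873
Step 6: Difference = |873 - 833| = 40
        (Sum increased by 40)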